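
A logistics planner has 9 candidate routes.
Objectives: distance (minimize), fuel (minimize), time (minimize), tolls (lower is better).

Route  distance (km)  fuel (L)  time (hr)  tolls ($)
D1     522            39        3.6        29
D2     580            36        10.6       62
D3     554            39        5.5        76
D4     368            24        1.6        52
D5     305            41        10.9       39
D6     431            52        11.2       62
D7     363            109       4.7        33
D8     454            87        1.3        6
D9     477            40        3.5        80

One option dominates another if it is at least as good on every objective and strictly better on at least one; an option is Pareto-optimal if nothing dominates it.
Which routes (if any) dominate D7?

none

D1: worse on distance (522 vs 363).
D2: worse on distance (580 vs 363).
D3: worse on distance (554 vs 363).
D4: worse on distance (368 vs 363).
D5: worse on time (10.9 vs 4.7).
D6: worse on distance (431 vs 363).
D8: worse on distance (454 vs 363).
D9: worse on distance (477 vs 363).
No option dominates D7.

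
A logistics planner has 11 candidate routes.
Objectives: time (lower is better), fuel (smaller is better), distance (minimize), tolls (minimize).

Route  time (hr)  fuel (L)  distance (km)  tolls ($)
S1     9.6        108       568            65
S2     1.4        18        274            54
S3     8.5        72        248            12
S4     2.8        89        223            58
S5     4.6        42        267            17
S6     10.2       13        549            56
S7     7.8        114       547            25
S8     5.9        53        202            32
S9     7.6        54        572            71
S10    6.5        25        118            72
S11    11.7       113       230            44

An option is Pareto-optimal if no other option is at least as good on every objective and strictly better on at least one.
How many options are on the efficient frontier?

S1: dominated by S2 (time 1.4≤9.6, fuel 18≤108, distance 274≤568, tolls 54≤65).
S2: not dominated (best time).
S3: not dominated (best tolls).
S4: not dominated.
S5: not dominated.
S6: not dominated (best fuel).
S7: dominated by S5 (time 4.6≤7.8, fuel 42≤114, distance 267≤547, tolls 17≤25).
S8: not dominated.
S9: dominated by S2 (time 1.4≤7.6, fuel 18≤54, distance 274≤572, tolls 54≤71).
S10: not dominated (best distance).
S11: dominated by S8 (time 5.9≤11.7, fuel 53≤113, distance 202≤230, tolls 32≤44).
Pareto-optimal: S2, S3, S4, S5, S6, S8, S10 → 7.

7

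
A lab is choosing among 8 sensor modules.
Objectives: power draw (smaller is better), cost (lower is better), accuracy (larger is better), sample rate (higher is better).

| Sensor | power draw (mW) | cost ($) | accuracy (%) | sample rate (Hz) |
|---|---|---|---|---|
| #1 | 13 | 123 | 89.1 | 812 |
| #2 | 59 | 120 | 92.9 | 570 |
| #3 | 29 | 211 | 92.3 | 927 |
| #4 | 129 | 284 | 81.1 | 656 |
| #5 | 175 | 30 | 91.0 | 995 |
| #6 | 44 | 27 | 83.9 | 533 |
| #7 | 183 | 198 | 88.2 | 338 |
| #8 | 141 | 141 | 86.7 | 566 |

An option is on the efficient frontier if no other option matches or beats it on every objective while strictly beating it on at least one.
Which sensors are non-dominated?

#1: not dominated (best power draw).
#2: not dominated (best accuracy).
#3: not dominated.
#4: dominated by #1 (power draw 13≤129, cost 123≤284, accuracy 89.1≥81.1, sample rate 812≥656).
#5: not dominated (best sample rate).
#6: not dominated (best cost).
#7: dominated by #1 (power draw 13≤183, cost 123≤198, accuracy 89.1≥88.2, sample rate 812≥338).
#8: dominated by #1 (power draw 13≤141, cost 123≤141, accuracy 89.1≥86.7, sample rate 812≥566).

#1, #2, #3, #5, #6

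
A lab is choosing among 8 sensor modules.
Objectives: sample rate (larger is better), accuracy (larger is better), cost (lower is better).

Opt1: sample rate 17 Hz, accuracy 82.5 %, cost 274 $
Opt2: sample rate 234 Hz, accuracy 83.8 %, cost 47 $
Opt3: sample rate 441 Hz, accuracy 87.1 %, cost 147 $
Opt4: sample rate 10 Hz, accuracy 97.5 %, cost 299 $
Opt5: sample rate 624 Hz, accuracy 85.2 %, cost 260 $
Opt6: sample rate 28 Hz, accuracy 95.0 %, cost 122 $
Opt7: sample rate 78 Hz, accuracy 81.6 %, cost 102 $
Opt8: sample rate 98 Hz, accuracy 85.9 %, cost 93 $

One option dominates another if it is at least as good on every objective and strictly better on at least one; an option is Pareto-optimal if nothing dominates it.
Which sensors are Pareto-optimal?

Opt1: dominated by Opt2 (sample rate 234≥17, accuracy 83.8≥82.5, cost 47≤274).
Opt2: not dominated (best cost).
Opt3: not dominated.
Opt4: not dominated (best accuracy).
Opt5: not dominated (best sample rate).
Opt6: not dominated.
Opt7: dominated by Opt2 (sample rate 234≥78, accuracy 83.8≥81.6, cost 47≤102).
Opt8: not dominated.

Opt2, Opt3, Opt4, Opt5, Opt6, Opt8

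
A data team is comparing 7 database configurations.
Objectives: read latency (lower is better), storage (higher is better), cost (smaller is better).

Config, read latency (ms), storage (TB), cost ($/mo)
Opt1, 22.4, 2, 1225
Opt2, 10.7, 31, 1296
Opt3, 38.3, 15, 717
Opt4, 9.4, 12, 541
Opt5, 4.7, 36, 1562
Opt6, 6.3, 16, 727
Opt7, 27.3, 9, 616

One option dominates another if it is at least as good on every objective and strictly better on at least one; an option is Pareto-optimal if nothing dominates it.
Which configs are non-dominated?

Opt2, Opt3, Opt4, Opt5, Opt6

Opt1: dominated by Opt4 (read latency 9.4≤22.4, storage 12≥2, cost 541≤1225).
Opt2: not dominated.
Opt3: not dominated.
Opt4: not dominated (best cost).
Opt5: not dominated (best read latency).
Opt6: not dominated.
Opt7: dominated by Opt4 (read latency 9.4≤27.3, storage 12≥9, cost 541≤616).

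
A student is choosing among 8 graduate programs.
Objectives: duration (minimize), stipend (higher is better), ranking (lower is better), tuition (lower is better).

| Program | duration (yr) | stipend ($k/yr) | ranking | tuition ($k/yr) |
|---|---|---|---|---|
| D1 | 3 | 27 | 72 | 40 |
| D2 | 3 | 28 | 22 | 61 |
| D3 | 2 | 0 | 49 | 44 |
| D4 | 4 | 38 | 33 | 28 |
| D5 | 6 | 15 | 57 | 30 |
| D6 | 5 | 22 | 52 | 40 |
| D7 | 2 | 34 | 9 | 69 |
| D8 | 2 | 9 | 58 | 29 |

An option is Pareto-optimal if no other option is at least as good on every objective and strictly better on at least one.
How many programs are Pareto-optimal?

D1: not dominated.
D2: not dominated.
D3: not dominated.
D4: not dominated (best stipend).
D5: dominated by D4 (duration 4≤6, stipend 38≥15, ranking 33≤57, tuition 28≤30).
D6: dominated by D4 (duration 4≤5, stipend 38≥22, ranking 33≤52, tuition 28≤40).
D7: not dominated (best ranking).
D8: not dominated.
Pareto-optimal: D1, D2, D3, D4, D7, D8 → 6.

6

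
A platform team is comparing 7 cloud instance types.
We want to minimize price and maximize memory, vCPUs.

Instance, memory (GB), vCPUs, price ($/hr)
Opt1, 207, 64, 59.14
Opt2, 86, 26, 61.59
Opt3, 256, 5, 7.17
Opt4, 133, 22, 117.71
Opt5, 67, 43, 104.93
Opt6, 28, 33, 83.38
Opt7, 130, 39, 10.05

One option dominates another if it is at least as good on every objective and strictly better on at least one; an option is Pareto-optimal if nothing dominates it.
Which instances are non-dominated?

Opt1: not dominated (best vCPUs).
Opt2: dominated by Opt1 (memory 207≥86, vCPUs 64≥26, price 59.14≤61.59).
Opt3: not dominated (best memory).
Opt4: dominated by Opt1 (memory 207≥133, vCPUs 64≥22, price 59.14≤117.71).
Opt5: dominated by Opt1 (memory 207≥67, vCPUs 64≥43, price 59.14≤104.93).
Opt6: dominated by Opt1 (memory 207≥28, vCPUs 64≥33, price 59.14≤83.38).
Opt7: not dominated.

Opt1, Opt3, Opt7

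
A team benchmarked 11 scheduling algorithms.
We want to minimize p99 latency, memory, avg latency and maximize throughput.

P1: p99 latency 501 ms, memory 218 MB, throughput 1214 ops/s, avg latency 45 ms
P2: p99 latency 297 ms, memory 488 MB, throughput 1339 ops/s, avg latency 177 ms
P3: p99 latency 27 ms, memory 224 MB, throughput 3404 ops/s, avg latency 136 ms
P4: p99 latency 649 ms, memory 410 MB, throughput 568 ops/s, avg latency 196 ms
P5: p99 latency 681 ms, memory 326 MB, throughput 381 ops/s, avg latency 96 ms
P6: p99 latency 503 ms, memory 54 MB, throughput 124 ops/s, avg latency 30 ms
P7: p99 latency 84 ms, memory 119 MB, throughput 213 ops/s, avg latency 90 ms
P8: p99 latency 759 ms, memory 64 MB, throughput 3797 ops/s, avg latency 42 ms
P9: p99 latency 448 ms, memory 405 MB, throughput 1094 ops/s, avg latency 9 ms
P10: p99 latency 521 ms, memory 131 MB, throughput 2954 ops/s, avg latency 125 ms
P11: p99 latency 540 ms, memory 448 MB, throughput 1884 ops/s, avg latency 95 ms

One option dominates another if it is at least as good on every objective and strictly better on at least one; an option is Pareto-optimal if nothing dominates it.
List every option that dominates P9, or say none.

none

P1: worse on p99 latency (501 vs 448).
P2: worse on memory (488 vs 405).
P3: worse on avg latency (136 vs 9).
P4: worse on p99 latency (649 vs 448).
P5: worse on p99 latency (681 vs 448).
P6: worse on p99 latency (503 vs 448).
P7: worse on throughput (213 vs 1094).
P8: worse on p99 latency (759 vs 448).
P10: worse on p99 latency (521 vs 448).
P11: worse on p99 latency (540 vs 448).
No option dominates P9.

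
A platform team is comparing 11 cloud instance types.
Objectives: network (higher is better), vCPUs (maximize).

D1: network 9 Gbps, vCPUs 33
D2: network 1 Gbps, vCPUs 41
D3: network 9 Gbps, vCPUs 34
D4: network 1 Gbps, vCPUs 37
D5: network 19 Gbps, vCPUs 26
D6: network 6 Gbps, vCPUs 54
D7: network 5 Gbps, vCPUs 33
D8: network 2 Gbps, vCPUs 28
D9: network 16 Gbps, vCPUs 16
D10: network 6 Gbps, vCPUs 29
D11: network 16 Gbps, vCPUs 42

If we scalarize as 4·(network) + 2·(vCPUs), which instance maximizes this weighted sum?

D11

D1: 4·9 + 2·33 = 102
D2: 4·1 + 2·41 = 86
D3: 4·9 + 2·34 = 104
D4: 4·1 + 2·37 = 78
D5: 4·19 + 2·26 = 128
D6: 4·6 + 2·54 = 132
D7: 4·5 + 2·33 = 86
D8: 4·2 + 2·28 = 64
D9: 4·16 + 2·16 = 96
D10: 4·6 + 2·29 = 82
D11: 4·16 + 2·42 = 148
Highest: D11 at 148.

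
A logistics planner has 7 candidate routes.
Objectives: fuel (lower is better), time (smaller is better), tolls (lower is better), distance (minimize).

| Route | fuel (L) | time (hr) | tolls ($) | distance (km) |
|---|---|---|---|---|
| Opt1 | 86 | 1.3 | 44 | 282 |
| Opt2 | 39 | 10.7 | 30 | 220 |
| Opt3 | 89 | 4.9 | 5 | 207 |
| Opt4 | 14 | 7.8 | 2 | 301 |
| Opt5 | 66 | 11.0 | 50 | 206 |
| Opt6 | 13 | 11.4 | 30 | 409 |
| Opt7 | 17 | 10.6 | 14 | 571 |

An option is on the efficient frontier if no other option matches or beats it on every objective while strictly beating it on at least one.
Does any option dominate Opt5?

Opt1: worse on fuel (86 vs 66).
Opt2: worse on distance (220 vs 206).
Opt3: worse on fuel (89 vs 66).
Opt4: worse on distance (301 vs 206).
Opt6: worse on time (11.4 vs 11.0).
Opt7: worse on distance (571 vs 206).
No option is at least as good as Opt5 on every objective and strictly better on one.

No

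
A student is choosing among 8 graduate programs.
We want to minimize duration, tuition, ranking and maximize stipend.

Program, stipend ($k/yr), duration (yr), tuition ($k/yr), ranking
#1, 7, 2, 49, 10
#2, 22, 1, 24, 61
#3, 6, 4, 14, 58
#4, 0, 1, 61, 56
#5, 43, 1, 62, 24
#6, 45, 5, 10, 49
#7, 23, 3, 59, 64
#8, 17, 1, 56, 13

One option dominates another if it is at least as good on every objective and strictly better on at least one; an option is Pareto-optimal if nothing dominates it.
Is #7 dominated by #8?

#8 vs #7: #8 is worse on stipend (17 vs 23), so it does not dominate #7.

No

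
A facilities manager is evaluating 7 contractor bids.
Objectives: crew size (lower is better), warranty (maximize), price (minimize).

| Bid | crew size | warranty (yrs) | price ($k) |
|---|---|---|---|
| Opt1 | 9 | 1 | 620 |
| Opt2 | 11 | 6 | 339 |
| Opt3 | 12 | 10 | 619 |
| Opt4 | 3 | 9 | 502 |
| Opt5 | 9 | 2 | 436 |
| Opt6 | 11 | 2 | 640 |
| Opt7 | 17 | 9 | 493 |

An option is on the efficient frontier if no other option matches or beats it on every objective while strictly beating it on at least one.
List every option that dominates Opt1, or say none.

Opt4, Opt5

Opt4: crew size 3≤9, warranty 9≥1, price 502≤620 — dominates Opt1.
Opt5: crew size 9≤9, warranty 2≥1, price 436≤620 — dominates Opt1.
Others (Opt2, Opt3, Opt6, Opt7) are each worse than Opt1 on at least one objective.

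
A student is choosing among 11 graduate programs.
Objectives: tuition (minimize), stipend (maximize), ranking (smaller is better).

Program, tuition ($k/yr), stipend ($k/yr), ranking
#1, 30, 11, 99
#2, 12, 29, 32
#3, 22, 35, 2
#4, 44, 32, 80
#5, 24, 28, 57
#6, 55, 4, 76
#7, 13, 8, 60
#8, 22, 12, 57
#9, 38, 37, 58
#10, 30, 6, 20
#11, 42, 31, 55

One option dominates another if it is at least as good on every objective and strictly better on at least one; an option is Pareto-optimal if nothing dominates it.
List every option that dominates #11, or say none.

#3

#3: tuition 22≤42, stipend 35≥31, ranking 2≤55 — dominates #11.
Others (#1, #2, #4, #5, #6, #7, #8, #9, #10) are each worse than #11 on at least one objective.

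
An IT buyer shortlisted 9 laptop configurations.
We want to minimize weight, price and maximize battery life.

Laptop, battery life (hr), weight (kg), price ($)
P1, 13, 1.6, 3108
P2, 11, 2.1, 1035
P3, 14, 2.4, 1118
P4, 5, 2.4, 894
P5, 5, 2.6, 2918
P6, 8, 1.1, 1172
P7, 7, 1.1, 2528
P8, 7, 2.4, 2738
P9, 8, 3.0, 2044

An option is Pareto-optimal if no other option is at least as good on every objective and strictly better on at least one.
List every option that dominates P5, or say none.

P2, P3, P4, P6, P7, P8

P2: battery life 11≥5, weight 2.1≤2.6, price 1035≤2918 — dominates P5.
P3: battery life 14≥5, weight 2.4≤2.6, price 1118≤2918 — dominates P5.
P4: battery life 5≥5, weight 2.4≤2.6, price 894≤2918 — dominates P5.
P6: battery life 8≥5, weight 1.1≤2.6, price 1172≤2918 — dominates P5.
P7: battery life 7≥5, weight 1.1≤2.6, price 2528≤2918 — dominates P5.
P8: battery life 7≥5, weight 2.4≤2.6, price 2738≤2918 — dominates P5.
Others (P1, P9) are each worse than P5 on at least one objective.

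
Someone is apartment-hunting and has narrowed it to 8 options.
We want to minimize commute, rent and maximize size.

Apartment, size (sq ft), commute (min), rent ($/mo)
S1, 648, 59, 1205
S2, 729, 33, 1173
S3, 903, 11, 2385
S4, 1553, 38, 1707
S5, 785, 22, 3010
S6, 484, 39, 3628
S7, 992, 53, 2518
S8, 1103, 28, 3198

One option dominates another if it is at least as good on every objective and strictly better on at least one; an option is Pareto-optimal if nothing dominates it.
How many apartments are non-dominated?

4

S1: dominated by S2 (size 729≥648, commute 33≤59, rent 1173≤1205).
S2: not dominated (best rent).
S3: not dominated (best commute).
S4: not dominated (best size).
S5: dominated by S3 (size 903≥785, commute 11≤22, rent 2385≤3010).
S6: dominated by S2 (size 729≥484, commute 33≤39, rent 1173≤3628).
S7: dominated by S4 (size 1553≥992, commute 38≤53, rent 1707≤2518).
S8: not dominated.
Pareto-optimal: S2, S3, S4, S8 → 4.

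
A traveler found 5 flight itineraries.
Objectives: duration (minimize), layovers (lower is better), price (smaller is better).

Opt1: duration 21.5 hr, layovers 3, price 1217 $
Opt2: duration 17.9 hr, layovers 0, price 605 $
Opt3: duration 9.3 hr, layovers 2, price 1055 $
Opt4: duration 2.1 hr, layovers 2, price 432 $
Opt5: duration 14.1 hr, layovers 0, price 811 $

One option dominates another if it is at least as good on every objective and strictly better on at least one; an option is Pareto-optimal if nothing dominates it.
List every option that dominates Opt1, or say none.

Opt2, Opt3, Opt4, Opt5

Opt2: duration 17.9≤21.5, layovers 0≤3, price 605≤1217 — dominates Opt1.
Opt3: duration 9.3≤21.5, layovers 2≤3, price 1055≤1217 — dominates Opt1.
Opt4: duration 2.1≤21.5, layovers 2≤3, price 432≤1217 — dominates Opt1.
Opt5: duration 14.1≤21.5, layovers 0≤3, price 811≤1217 — dominates Opt1.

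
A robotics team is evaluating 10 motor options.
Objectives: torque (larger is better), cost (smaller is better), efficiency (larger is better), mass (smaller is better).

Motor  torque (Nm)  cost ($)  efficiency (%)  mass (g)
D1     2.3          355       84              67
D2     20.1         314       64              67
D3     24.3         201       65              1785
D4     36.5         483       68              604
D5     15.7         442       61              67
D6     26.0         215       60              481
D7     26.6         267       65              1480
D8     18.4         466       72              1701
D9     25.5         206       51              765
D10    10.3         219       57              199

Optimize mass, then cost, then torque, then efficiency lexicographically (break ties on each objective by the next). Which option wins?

First minimize mass: best is 67, kept {D1, D2, D5}.
Then minimize cost: best is 314, kept {D2}.

D2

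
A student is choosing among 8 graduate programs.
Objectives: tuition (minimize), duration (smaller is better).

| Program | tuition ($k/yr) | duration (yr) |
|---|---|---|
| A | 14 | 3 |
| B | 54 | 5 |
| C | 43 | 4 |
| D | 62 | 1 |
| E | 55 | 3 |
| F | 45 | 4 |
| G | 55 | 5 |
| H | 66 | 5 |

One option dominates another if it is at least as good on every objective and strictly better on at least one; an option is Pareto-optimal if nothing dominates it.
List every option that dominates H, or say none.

A: tuition 14≤66, duration 3≤5 — dominates H.
B: tuition 54≤66, duration 5≤5 — dominates H.
C: tuition 43≤66, duration 4≤5 — dominates H.
D: tuition 62≤66, duration 1≤5 — dominates H.
E: tuition 55≤66, duration 3≤5 — dominates H.
F: tuition 45≤66, duration 4≤5 — dominates H.
G: tuition 55≤66, duration 5≤5 — dominates H.

A, B, C, D, E, F, G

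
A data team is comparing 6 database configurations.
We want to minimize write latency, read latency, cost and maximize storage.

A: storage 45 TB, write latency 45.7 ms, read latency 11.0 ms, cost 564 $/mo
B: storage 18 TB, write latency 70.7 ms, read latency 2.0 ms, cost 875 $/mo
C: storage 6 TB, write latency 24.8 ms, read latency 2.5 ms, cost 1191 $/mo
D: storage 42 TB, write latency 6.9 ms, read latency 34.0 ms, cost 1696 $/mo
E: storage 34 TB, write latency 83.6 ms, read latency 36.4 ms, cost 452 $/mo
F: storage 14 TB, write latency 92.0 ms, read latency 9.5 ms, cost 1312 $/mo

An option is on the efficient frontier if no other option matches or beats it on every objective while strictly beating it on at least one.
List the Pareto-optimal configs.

A: not dominated (best storage).
B: not dominated (best read latency).
C: not dominated.
D: not dominated (best write latency).
E: not dominated (best cost).
F: dominated by B (storage 18≥14, write latency 70.7≤92.0, read latency 2.0≤9.5, cost 875≤1312).

A, B, C, D, E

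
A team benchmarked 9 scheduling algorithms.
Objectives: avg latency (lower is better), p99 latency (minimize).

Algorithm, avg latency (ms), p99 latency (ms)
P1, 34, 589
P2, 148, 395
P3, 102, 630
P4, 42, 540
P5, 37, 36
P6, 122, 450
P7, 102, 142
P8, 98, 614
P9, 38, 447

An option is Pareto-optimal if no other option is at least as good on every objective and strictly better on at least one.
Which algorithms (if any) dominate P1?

none

P2: worse on avg latency (148 vs 34).
P3: worse on avg latency (102 vs 34).
P4: worse on avg latency (42 vs 34).
P5: worse on avg latency (37 vs 34).
P6: worse on avg latency (122 vs 34).
P7: worse on avg latency (102 vs 34).
P8: worse on avg latency (98 vs 34).
P9: worse on avg latency (38 vs 34).
No option dominates P1.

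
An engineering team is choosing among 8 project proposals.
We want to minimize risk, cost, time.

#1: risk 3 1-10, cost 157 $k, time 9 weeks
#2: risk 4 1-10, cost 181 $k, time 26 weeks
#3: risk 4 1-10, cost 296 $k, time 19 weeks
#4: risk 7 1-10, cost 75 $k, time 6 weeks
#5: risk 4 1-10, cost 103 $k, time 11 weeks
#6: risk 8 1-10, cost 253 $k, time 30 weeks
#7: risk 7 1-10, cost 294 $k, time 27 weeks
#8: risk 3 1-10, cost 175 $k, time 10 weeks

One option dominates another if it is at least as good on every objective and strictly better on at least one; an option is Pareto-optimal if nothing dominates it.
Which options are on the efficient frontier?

#1: not dominated.
#2: dominated by #1 (risk 3≤4, cost 157≤181, time 9≤26).
#3: dominated by #1 (risk 3≤4, cost 157≤296, time 9≤19).
#4: not dominated (best cost).
#5: not dominated.
#6: dominated by #1 (risk 3≤8, cost 157≤253, time 9≤30).
#7: dominated by #1 (risk 3≤7, cost 157≤294, time 9≤27).
#8: dominated by #1 (risk 3≤3, cost 157≤175, time 9≤10).

#1, #4, #5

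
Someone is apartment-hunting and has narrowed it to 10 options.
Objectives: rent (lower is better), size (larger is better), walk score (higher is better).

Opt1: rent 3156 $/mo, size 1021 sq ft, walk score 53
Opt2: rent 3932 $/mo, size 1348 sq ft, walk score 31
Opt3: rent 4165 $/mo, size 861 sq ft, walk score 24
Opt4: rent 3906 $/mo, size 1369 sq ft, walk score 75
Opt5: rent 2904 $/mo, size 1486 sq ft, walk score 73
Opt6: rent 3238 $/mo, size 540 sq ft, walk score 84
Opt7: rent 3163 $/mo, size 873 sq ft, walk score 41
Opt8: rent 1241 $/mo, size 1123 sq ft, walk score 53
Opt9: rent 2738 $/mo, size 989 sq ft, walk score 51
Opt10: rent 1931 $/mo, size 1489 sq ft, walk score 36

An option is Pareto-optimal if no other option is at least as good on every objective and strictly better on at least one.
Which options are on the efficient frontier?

Opt4, Opt5, Opt6, Opt8, Opt10

Opt1: dominated by Opt5 (rent 2904≤3156, size 1486≥1021, walk score 73≥53).
Opt2: dominated by Opt4 (rent 3906≤3932, size 1369≥1348, walk score 75≥31).
Opt3: dominated by Opt1 (rent 3156≤4165, size 1021≥861, walk score 53≥24).
Opt4: not dominated.
Opt5: not dominated.
Opt6: not dominated (best walk score).
Opt7: dominated by Opt1 (rent 3156≤3163, size 1021≥873, walk score 53≥41).
Opt8: not dominated (best rent).
Opt9: dominated by Opt8 (rent 1241≤2738, size 1123≥989, walk score 53≥51).
Opt10: not dominated (best size).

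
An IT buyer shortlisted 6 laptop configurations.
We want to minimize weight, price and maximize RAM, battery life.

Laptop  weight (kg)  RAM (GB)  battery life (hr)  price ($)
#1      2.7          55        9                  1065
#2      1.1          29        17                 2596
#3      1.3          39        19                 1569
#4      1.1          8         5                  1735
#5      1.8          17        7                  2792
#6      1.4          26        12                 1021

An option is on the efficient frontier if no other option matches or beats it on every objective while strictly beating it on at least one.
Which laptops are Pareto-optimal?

#1, #2, #3, #4, #6

#1: not dominated (best RAM).
#2: not dominated.
#3: not dominated (best battery life).
#4: not dominated.
#5: dominated by #2 (weight 1.1≤1.8, RAM 29≥17, battery life 17≥7, price 2596≤2792).
#6: not dominated (best price).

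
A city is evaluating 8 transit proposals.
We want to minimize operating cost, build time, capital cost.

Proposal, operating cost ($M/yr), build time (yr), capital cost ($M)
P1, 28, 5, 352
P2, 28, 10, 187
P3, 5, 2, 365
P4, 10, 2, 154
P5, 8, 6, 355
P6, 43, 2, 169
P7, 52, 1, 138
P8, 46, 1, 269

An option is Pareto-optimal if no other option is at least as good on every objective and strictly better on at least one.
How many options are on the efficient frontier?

5

P1: dominated by P4 (operating cost 10≤28, build time 2≤5, capital cost 154≤352).
P2: dominated by P4 (operating cost 10≤28, build time 2≤10, capital cost 154≤187).
P3: not dominated (best operating cost).
P4: not dominated.
P5: not dominated.
P6: dominated by P4 (operating cost 10≤43, build time 2≤2, capital cost 154≤169).
P7: not dominated (best capital cost).
P8: not dominated.
Pareto-optimal: P3, P4, P5, P7, P8 → 5.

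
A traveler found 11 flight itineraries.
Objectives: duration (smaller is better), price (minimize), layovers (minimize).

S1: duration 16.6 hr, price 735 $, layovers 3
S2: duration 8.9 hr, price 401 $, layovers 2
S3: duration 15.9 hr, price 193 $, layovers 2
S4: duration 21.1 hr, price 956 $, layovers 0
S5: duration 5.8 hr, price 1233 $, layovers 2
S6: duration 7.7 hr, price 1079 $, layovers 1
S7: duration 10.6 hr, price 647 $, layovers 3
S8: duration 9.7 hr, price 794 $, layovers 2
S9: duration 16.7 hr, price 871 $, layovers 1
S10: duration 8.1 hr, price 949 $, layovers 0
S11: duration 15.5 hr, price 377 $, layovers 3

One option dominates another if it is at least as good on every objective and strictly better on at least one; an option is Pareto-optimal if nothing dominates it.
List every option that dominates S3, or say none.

S1: worse on duration (16.6 vs 15.9).
S2: worse on price (401 vs 193).
S4: worse on duration (21.1 vs 15.9).
S5: worse on price (1233 vs 193).
S6: worse on price (1079 vs 193).
S7: worse on price (647 vs 193).
S8: worse on price (794 vs 193).
S9: worse on duration (16.7 vs 15.9).
S10: worse on price (949 vs 193).
S11: worse on price (377 vs 193).
No option dominates S3.

none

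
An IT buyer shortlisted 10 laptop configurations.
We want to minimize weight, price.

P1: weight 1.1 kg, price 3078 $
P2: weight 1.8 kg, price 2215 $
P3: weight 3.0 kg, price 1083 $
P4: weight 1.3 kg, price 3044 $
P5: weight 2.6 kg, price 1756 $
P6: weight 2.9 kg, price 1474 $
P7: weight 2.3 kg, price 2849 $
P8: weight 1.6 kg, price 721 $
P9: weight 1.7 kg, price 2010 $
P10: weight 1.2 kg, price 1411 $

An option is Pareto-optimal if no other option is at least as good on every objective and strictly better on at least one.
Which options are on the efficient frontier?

P1: not dominated (best weight).
P2: dominated by P8 (weight 1.6≤1.8, price 721≤2215).
P3: dominated by P8 (weight 1.6≤3.0, price 721≤1083).
P4: dominated by P10 (weight 1.2≤1.3, price 1411≤3044).
P5: dominated by P8 (weight 1.6≤2.6, price 721≤1756).
P6: dominated by P8 (weight 1.6≤2.9, price 721≤1474).
P7: dominated by P2 (weight 1.8≤2.3, price 2215≤2849).
P8: not dominated (best price).
P9: dominated by P8 (weight 1.6≤1.7, price 721≤2010).
P10: not dominated.

P1, P8, P10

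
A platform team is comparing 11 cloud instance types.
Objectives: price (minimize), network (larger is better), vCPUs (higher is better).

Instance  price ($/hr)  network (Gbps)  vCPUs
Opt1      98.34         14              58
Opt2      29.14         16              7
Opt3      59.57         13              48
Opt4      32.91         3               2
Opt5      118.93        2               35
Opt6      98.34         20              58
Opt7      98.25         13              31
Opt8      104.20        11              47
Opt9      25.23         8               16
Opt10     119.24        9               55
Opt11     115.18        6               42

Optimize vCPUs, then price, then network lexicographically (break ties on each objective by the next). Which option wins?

First maximize vCPUs: best is 58, kept {Opt1, Opt6}.
Then minimize price: best is 98.34, kept {Opt1, Opt6}.
Then maximize network: best is 20, kept {Opt6}.

Opt6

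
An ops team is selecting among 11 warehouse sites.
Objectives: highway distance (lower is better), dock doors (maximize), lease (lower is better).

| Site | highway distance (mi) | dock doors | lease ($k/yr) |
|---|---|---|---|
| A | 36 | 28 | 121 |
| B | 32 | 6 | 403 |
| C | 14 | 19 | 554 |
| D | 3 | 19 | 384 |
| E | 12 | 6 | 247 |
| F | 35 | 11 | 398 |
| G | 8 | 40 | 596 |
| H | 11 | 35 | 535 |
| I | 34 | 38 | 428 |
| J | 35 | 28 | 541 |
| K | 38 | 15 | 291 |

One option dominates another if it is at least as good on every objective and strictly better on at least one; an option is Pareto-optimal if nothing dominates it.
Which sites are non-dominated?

A, D, E, G, H, I

A: not dominated (best lease).
B: dominated by D (highway distance 3≤32, dock doors 19≥6, lease 384≤403).
C: dominated by D (highway distance 3≤14, dock doors 19≥19, lease 384≤554).
D: not dominated (best highway distance).
E: not dominated.
F: dominated by D (highway distance 3≤35, dock doors 19≥11, lease 384≤398).
G: not dominated (best dock doors).
H: not dominated.
I: not dominated.
J: dominated by H (highway distance 11≤35, dock doors 35≥28, lease 535≤541).
K: dominated by A (highway distance 36≤38, dock doors 28≥15, lease 121≤291).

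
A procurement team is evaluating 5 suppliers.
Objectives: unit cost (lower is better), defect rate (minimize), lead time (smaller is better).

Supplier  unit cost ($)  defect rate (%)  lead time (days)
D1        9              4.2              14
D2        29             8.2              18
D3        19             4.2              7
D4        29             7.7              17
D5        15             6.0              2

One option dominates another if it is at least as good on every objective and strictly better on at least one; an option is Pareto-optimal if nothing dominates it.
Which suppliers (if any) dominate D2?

D1: unit cost 9≤29, defect rate 4.2≤8.2, lead time 14≤18 — dominates D2.
D3: unit cost 19≤29, defect rate 4.2≤8.2, lead time 7≤18 — dominates D2.
D4: unit cost 29≤29, defect rate 7.7≤8.2, lead time 17≤18 — dominates D2.
D5: unit cost 15≤29, defect rate 6.0≤8.2, lead time 2≤18 — dominates D2.

D1, D3, D4, D5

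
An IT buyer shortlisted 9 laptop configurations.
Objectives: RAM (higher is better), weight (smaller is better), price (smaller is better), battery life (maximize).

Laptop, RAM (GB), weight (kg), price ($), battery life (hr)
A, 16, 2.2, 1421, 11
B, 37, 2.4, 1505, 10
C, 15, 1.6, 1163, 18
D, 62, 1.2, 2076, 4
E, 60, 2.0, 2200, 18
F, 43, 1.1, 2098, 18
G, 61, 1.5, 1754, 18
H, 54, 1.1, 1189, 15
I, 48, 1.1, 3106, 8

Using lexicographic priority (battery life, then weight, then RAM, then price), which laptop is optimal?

F

First maximize battery life: best is 18, kept {C, E, F, G}.
Then minimize weight: best is 1.1, kept {F}.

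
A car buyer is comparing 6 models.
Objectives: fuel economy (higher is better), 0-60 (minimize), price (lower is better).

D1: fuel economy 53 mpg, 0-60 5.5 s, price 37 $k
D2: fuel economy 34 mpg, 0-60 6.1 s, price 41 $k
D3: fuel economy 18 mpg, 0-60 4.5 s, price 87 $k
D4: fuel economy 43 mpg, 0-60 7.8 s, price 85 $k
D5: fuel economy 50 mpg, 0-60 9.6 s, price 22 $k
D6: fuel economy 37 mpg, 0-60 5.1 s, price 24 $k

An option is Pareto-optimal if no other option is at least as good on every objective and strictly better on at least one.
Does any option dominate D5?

No

D1: worse on price (37 vs 22).
D2: worse on fuel economy (34 vs 50).
D3: worse on fuel economy (18 vs 50).
D4: worse on fuel economy (43 vs 50).
D6: worse on fuel economy (37 vs 50).
No option is at least as good as D5 on every objective and strictly better on one.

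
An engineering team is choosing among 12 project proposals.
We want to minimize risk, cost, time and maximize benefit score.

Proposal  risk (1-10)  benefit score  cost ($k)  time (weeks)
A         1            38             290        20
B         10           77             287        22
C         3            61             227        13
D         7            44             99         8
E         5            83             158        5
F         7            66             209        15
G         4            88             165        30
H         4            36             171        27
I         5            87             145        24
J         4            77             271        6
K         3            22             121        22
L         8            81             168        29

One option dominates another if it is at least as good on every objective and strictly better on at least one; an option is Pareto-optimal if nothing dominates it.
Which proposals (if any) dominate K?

A: worse on cost (290 vs 121).
B: worse on risk (10 vs 3).
C: worse on cost (227 vs 121).
D: worse on risk (7 vs 3).
E: worse on risk (5 vs 3).
F: worse on risk (7 vs 3).
G: worse on risk (4 vs 3).
H: worse on risk (4 vs 3).
I: worse on risk (5 vs 3).
J: worse on risk (4 vs 3).
L: worse on risk (8 vs 3).
No option dominates K.

none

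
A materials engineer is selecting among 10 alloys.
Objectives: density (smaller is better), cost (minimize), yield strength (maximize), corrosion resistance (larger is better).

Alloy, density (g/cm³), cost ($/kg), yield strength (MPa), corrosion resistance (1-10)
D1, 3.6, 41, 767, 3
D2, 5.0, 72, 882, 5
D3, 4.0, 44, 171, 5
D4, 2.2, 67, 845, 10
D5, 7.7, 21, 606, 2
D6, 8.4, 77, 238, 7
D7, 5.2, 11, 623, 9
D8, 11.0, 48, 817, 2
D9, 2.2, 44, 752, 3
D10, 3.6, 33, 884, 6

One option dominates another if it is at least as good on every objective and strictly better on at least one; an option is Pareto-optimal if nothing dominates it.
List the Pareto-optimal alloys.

D4, D7, D9, D10

D1: dominated by D10 (density 3.6≤3.6, cost 33≤41, yield strength 884≥767, corrosion resistance 6≥3).
D2: dominated by D10 (density 3.6≤5.0, cost 33≤72, yield strength 884≥882, corrosion resistance 6≥5).
D3: dominated by D10 (density 3.6≤4.0, cost 33≤44, yield strength 884≥171, corrosion resistance 6≥5).
D4: not dominated (best corrosion resistance).
D5: dominated by D7 (density 5.2≤7.7, cost 11≤21, yield strength 623≥606, corrosion resistance 9≥2).
D6: dominated by D4 (density 2.2≤8.4, cost 67≤77, yield strength 845≥238, corrosion resistance 10≥7).
D7: not dominated (best cost).
D8: dominated by D10 (density 3.6≤11.0, cost 33≤48, yield strength 884≥817, corrosion resistance 6≥2).
D9: not dominated.
D10: not dominated (best yield strength).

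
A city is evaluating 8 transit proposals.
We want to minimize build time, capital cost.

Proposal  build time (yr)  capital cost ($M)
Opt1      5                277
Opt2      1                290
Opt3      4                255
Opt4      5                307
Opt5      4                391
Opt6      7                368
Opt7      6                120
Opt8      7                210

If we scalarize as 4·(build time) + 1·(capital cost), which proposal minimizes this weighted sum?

Opt7

Opt1: 4·5 + 1·277 = 297
Opt2: 4·1 + 1·290 = 294
Opt3: 4·4 + 1·255 = 271
Opt4: 4·5 + 1·307 = 327
Opt5: 4·4 + 1·391 = 407
Opt6: 4·7 + 1·368 = 396
Opt7: 4·6 + 1·120 = 144
Opt8: 4·7 + 1·210 = 238
Lowest: Opt7 at 144.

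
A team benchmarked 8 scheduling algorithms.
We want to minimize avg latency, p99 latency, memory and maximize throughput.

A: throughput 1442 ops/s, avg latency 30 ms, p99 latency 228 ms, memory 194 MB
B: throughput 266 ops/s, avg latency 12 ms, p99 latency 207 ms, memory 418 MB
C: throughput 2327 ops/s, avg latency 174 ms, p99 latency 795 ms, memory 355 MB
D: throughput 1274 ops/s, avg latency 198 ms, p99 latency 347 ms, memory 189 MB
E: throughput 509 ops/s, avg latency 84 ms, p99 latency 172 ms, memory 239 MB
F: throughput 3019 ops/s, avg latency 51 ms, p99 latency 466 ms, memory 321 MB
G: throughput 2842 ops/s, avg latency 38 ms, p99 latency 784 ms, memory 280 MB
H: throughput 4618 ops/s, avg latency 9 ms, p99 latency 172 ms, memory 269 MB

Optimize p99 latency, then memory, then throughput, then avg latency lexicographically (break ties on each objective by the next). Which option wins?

E

First minimize p99 latency: best is 172, kept {E, H}.
Then minimize memory: best is 239, kept {E}.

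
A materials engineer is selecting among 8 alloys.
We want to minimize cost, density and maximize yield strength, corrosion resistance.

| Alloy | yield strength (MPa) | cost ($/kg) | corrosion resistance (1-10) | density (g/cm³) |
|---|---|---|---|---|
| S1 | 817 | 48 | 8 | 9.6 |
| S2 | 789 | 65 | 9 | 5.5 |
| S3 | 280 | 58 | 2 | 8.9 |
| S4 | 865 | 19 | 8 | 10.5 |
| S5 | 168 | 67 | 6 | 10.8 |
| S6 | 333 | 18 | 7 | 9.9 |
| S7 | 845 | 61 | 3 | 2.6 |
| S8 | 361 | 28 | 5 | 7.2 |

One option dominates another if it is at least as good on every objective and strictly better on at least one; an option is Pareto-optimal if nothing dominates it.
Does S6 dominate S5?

S6 vs S5: yield strength 333≥168, cost 18≤67, corrosion resistance 7≥6, density 9.9≤10.8 — S6 is at least as good on every objective with at least one strict improvement.

Yes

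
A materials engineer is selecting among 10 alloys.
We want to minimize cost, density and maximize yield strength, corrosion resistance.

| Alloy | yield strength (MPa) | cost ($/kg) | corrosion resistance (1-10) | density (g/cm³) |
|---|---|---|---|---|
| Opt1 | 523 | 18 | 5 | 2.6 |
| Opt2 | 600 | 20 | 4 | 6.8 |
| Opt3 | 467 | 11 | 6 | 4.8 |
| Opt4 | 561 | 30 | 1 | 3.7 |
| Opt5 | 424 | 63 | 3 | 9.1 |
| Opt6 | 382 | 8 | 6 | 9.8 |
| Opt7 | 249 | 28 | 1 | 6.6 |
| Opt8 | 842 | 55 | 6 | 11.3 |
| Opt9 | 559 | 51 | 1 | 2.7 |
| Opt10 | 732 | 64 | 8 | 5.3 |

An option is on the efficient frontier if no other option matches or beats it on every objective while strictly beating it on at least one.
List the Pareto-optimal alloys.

Opt1: not dominated (best density).
Opt2: not dominated.
Opt3: not dominated.
Opt4: not dominated.
Opt5: dominated by Opt1 (yield strength 523≥424, cost 18≤63, corrosion resistance 5≥3, density 2.6≤9.1).
Opt6: not dominated (best cost).
Opt7: dominated by Opt1 (yield strength 523≥249, cost 18≤28, corrosion resistance 5≥1, density 2.6≤6.6).
Opt8: not dominated (best yield strength).
Opt9: not dominated.
Opt10: not dominated (best corrosion resistance).

Opt1, Opt2, Opt3, Opt4, Opt6, Opt8, Opt9, Opt10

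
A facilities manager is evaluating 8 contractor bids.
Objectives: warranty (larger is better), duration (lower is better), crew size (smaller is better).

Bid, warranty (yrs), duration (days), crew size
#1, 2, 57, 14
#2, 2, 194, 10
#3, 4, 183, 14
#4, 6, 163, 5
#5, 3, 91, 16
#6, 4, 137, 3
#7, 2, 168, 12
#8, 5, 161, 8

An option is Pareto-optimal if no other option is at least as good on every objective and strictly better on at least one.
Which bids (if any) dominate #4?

none

#1: worse on warranty (2 vs 6).
#2: worse on warranty (2 vs 6).
#3: worse on warranty (4 vs 6).
#5: worse on warranty (3 vs 6).
#6: worse on warranty (4 vs 6).
#7: worse on warranty (2 vs 6).
#8: worse on warranty (5 vs 6).
No option dominates #4.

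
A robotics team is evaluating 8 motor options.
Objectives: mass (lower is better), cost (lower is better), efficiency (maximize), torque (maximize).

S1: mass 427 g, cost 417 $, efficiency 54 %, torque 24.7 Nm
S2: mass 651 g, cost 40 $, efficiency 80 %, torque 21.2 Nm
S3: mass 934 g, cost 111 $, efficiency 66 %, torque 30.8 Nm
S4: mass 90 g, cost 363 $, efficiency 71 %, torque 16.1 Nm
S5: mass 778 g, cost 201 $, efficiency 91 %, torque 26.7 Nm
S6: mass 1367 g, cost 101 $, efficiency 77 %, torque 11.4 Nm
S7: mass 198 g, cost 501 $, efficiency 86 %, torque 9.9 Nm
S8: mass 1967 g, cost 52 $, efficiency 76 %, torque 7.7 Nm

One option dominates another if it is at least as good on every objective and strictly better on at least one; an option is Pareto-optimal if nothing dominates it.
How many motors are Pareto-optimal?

S1: not dominated.
S2: not dominated (best cost).
S3: not dominated (best torque).
S4: not dominated (best mass).
S5: not dominated (best efficiency).
S6: dominated by S2 (mass 651≤1367, cost 40≤101, efficiency 80≥77, torque 21.2≥11.4).
S7: not dominated.
S8: dominated by S2 (mass 651≤1967, cost 40≤52, efficiency 80≥76, torque 21.2≥7.7).
Pareto-optimal: S1, S2, S3, S4, S5, S7 → 6.

6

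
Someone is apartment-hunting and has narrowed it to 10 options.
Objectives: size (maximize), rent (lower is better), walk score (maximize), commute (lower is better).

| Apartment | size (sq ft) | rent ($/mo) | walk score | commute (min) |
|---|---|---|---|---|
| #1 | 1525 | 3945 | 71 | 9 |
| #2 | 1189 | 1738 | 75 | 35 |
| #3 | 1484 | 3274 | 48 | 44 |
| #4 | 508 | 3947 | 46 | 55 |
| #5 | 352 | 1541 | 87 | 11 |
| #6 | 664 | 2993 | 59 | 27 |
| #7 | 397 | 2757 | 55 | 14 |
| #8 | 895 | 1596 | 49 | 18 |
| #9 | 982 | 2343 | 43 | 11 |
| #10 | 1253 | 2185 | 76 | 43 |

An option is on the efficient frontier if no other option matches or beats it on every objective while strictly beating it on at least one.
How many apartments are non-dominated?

9

#1: not dominated (best size).
#2: not dominated.
#3: not dominated.
#4: dominated by #1 (size 1525≥508, rent 3945≤3947, walk score 71≥46, commute 9≤55).
#5: not dominated (best rent).
#6: not dominated.
#7: not dominated.
#8: not dominated.
#9: not dominated.
#10: not dominated.
Pareto-optimal: #1, #2, #3, #5, #6, #7, #8, #9, #10 → 9.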